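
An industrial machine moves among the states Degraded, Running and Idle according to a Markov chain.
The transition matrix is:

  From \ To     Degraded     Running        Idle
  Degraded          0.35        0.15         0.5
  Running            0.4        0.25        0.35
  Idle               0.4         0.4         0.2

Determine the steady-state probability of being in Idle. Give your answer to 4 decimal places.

Let the stationary distribution be π with π = πP and π_1 + π_2 + π_3 = 1.
π_1 = 0.35·π_1 + 0.4·π_2 + 0.4·π_3
π_2 = 0.15·π_1 + 0.25·π_2 + 0.4·π_3
Solving with the normalization constraint gives π = (0.3810, 0.2650, 0.3540).
So the stationary probability of Idle is 0.3540.

0.3540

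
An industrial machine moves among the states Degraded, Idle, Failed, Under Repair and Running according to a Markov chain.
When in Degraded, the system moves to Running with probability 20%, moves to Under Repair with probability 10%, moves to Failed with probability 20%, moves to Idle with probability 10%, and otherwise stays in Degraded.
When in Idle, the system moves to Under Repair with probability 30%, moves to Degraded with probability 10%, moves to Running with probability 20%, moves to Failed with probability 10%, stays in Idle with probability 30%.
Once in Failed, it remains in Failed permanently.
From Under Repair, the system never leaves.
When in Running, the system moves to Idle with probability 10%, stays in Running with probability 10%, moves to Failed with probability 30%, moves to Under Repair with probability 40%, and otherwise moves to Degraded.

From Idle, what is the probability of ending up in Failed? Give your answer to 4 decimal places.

Let h(s) be the probability of absorption at Failed starting from transient state s. Then h(Failed) = 1 and h(Under Repair) = 0. By first-step analysis:
h(Degraded) = 0.4·h(Degraded) + 0.1·h(Idle) + 0.2·1 + 0.1·0 + 0.2·h(Running)
h(Idle) = 0.1·h(Degraded) + 0.3·h(Idle) + 0.1·1 + 0.3·0 + 0.2·h(Running)
h(Running) = 0.1·h(Degraded) + 0.1·h(Idle) + 0.3·1 + 0.4·0 + 0.1·h(Running)
Solving: h(Degraded) = 0.5339, h(Idle) = 0.3422, h(Running) = 0.4307.
Starting from Idle, the probability is 0.3422.

0.3422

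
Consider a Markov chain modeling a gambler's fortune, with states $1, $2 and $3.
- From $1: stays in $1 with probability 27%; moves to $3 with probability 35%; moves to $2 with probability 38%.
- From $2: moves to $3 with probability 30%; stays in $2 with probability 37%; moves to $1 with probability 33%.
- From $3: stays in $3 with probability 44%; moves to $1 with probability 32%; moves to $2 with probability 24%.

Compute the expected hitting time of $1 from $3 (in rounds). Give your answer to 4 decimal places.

3.0983

Let t(s) be the expected number of rounds to first reach $1 from state s, with t($1) = 0. Conditioning on the first round:
t($2) = 1 + 0.37·t($2) + 0.3·t($3)
t($3) = 1 + 0.24·t($2) + 0.44·t($3)
Solving: t($2) = 3.0627, t($3) = 3.0983.
Expected rounds from $3 to $1: 3.0983.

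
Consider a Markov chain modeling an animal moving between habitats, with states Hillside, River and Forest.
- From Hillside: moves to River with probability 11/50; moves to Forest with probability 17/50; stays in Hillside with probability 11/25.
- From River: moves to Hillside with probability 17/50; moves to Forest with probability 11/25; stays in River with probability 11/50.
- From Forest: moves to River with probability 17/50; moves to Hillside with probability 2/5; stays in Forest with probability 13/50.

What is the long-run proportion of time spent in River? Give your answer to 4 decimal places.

Let the stationary distribution be π with π = πP and π_1 + π_2 + π_3 = 1.
π_1 = 0.44·π_1 + 0.34·π_2 + 0.4·π_3
π_2 = 0.22·π_1 + 0.22·π_2 + 0.34·π_3
Solving with the normalization constraint gives π = (0.4004, 0.2607, 0.3390).
So the stationary probability of River is 0.2607.

0.2607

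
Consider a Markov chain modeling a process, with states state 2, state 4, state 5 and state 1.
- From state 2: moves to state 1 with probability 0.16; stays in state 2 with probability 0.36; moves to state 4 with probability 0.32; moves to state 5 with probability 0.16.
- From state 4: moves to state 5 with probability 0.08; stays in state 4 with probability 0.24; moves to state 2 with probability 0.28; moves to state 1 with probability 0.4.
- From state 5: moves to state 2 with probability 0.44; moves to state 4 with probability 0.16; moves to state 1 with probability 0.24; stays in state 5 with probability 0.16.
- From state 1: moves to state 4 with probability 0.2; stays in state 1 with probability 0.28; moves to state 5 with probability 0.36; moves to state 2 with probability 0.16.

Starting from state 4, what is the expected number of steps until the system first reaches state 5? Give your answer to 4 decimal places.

Let t(s) be the expected number of steps to first reach state 5 from state s, with t(state 5) = 0. Conditioning on the first step:
t(state 2) = 1 + 0.36·t(state 2) + 0.32·t(state 4) + 0.16·t(state 1)
t(state 4) = 1 + 0.28·t(state 2) + 0.24·t(state 4) + 0.4·t(state 1)
t(state 1) = 1 + 0.16·t(state 2) + 0.2·t(state 4) + 0.28·t(state 1)
Solving: t(state 2) = 5.2759, t(state 4) = 5.3966, t(state 1) = 4.0603.
Expected steps from state 4 to state 5: 5.3966.

5.3966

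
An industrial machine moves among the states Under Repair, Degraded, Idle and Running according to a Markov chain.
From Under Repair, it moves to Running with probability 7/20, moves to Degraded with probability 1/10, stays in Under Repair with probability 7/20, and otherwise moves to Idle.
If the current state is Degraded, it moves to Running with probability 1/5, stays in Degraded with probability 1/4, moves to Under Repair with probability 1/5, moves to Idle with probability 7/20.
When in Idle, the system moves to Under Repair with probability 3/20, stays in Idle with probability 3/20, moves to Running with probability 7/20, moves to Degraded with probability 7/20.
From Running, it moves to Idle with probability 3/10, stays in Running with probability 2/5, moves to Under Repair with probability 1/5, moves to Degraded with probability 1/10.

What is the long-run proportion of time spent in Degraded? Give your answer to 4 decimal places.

Let the stationary distribution be π with π = πP and π_1 + π_2 + π_3 + π_4 = 1.
π_1 = 0.35·π_1 + 0.2·π_2 + 0.15·π_3 + 0.2·π_4
π_2 = 0.1·π_1 + 0.25·π_2 + 0.35·π_3 + 0.1·π_4
π_3 = 0.2·π_1 + 0.35·π_2 + 0.15·π_3 + 0.3·π_4
Solving with the normalization constraint gives π = (0.2206, 0.1912, 0.2500, 0.3382).
So the stationary probability of Degraded is 0.1912.

0.1912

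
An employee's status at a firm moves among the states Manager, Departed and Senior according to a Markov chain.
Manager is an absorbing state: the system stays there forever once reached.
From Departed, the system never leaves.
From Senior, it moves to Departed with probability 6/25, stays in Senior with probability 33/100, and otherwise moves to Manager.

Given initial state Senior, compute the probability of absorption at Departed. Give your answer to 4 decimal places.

0.3582

Let h(s) be the probability of absorption at Departed starting from transient state s. Then h(Departed) = 1 and h(Manager) = 0. By first-step analysis:
h(Senior) = 0.43·0 + 0.24·1 + 0.33·h(Senior)
Solving: h(Senior) = 0.3582.
Starting from Senior, the probability is 0.3582.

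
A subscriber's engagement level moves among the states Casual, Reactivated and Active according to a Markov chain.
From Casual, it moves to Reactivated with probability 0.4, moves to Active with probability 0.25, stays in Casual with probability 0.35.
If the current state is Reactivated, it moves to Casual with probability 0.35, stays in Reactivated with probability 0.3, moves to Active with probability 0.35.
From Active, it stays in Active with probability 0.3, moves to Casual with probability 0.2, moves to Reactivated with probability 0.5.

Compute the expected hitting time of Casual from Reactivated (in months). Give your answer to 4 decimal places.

Let t(s) be the expected number of months to first reach Casual from state s, with t(Casual) = 0. Conditioning on the first month:
t(Reactivated) = 1 + 0.3·t(Reactivated) + 0.35·t(Active)
t(Active) = 1 + 0.5·t(Reactivated) + 0.3·t(Active)
Solving: t(Reactivated) = 3.3333, t(Active) = 3.8095.
Expected months from Reactivated to Casual: 3.3333.

3.3333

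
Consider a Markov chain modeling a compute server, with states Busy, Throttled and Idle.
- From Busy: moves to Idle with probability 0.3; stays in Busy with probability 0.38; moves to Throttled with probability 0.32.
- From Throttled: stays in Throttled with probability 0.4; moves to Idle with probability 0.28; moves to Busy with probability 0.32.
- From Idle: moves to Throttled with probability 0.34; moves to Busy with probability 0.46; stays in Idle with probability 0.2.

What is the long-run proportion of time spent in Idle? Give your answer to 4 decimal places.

0.2663

Let the stationary distribution be π with π = πP and π_1 + π_2 + π_3 = 1.
π_1 = 0.38·π_1 + 0.32·π_2 + 0.46·π_3
π_2 = 0.32·π_1 + 0.4·π_2 + 0.34·π_3
Solving with the normalization constraint gives π = (0.3801, 0.3536, 0.2663).
So the stationary probability of Idle is 0.2663.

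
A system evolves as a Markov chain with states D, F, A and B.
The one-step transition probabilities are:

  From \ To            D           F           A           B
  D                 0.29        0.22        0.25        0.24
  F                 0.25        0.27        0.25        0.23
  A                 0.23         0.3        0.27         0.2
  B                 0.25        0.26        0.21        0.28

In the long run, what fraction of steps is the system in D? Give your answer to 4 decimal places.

Let the stationary distribution be π with π = πP and π_1 + π_2 + π_3 + π_4 = 1.
π_1 = 0.29·π_1 + 0.25·π_2 + 0.23·π_3 + 0.25·π_4
π_2 = 0.22·π_1 + 0.27·π_2 + 0.3·π_3 + 0.26·π_4
π_3 = 0.25·π_1 + 0.25·π_2 + 0.27·π_3 + 0.21·π_4
Solving with the normalization constraint gives π = (0.2553, 0.2622, 0.2454, 0.2370).
So the stationary probability of D is 0.2553.

0.2553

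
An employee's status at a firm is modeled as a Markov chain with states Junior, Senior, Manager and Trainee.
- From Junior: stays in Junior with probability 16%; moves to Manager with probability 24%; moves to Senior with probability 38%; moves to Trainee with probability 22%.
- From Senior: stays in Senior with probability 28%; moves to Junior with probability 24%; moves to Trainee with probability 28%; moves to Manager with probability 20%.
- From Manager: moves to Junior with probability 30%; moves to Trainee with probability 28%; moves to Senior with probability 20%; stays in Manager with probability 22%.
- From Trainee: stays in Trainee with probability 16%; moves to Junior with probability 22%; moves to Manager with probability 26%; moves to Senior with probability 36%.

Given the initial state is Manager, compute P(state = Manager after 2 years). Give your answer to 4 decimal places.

0.2332

Propagate the distribution vector 2 years from Manager.
After 0 years: (0.0000, 0.0000, 1.0000, 0.0000)
After 1 year: (0.3000, 0.2000, 0.2200, 0.2800)
After 2 years: (0.2236, 0.3148, 0.2332, 0.2284)
P(in Manager after 2 years) = 0.2332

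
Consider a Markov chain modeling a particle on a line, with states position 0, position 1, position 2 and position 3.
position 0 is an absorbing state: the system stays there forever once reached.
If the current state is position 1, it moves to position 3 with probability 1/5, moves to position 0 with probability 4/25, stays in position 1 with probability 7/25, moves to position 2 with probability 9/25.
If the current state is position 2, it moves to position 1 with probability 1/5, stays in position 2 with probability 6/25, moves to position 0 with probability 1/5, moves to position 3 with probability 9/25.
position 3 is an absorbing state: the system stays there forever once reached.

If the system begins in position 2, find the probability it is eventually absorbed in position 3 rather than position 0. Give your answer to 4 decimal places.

0.6296

Let h(s) be the probability of absorption at position 3 starting from transient state s. Then h(position 3) = 1 and h(position 0) = 0. By first-step analysis:
h(position 1) = 0.16·0 + 0.28·h(position 1) + 0.36·h(position 2) + 0.2·1
h(position 2) = 0.2·0 + 0.2·h(position 1) + 0.24·h(position 2) + 0.36·1
Solving: h(position 1) = 0.5926, h(position 2) = 0.6296.
Starting from position 2, the probability is 0.6296.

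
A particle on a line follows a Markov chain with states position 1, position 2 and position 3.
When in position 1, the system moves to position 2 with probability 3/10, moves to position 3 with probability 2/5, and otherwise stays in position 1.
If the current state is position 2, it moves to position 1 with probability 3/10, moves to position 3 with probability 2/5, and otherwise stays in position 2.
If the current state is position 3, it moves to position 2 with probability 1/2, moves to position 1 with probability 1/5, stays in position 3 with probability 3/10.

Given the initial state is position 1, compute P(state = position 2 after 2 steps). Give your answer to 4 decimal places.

0.3800

Sum over the intermediate state after 1 step:
P = P(position 1→position 1)·P(position 1→position 2) + P(position 1→position 2)·P(position 2→position 2) + P(position 1→position 3)·P(position 3→position 2)
  = 0.3×0.3 + 0.3×0.3 + 0.4×0.5
  = 0.0900 + 0.0900 + 0.2000 = 0.3800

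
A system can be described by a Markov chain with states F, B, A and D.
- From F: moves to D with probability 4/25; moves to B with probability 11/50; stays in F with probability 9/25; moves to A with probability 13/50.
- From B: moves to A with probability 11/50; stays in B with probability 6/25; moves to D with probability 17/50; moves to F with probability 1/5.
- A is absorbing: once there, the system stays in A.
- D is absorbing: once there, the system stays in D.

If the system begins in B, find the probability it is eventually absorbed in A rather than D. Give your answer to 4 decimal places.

0.4358

Let h(s) be the probability of absorption at A starting from transient state s. Then h(A) = 1 and h(D) = 0. By first-step analysis:
h(F) = 0.36·h(F) + 0.22·h(B) + 0.26·1 + 0.16·0
h(B) = 0.2·h(F) + 0.24·h(B) + 0.22·1 + 0.34·0
Solving: h(F) = 0.5561, h(B) = 0.4358.
Starting from B, the probability is 0.4358.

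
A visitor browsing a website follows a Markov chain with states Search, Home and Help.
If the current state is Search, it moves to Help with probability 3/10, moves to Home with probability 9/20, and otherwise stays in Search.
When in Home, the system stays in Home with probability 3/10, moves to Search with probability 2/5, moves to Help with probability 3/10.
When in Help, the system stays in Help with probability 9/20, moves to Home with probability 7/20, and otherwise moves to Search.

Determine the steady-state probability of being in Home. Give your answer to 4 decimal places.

Let the stationary distribution be π with π = πP and π_1 + π_2 + π_3 = 1.
π_1 = 0.25·π_1 + 0.4·π_2 + 0.2·π_3
π_2 = 0.45·π_1 + 0.3·π_2 + 0.35·π_3
Solving with the normalization constraint gives π = (0.2864, 0.3606, 0.3529).
So the stationary probability of Home is 0.3606.

0.3606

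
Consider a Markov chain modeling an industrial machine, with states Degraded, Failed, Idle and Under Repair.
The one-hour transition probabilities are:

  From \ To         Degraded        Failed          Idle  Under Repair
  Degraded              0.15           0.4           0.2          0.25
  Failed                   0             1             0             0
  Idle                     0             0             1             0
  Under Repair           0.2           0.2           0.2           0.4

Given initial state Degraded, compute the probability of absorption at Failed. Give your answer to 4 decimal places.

Let h(s) be the probability of absorption at Failed starting from transient state s. Then h(Failed) = 1 and h(Idle) = 0. By first-step analysis:
h(Degraded) = 0.15·h(Degraded) + 0.4·1 + 0.2·0 + 0.25·h(Under Repair)
h(Under Repair) = 0.2·h(Degraded) + 0.2·1 + 0.2·0 + 0.4·h(Under Repair)
Solving: h(Degraded) = 0.6304, h(Under Repair) = 0.5435.
Starting from Degraded, the probability is 0.6304.

0.6304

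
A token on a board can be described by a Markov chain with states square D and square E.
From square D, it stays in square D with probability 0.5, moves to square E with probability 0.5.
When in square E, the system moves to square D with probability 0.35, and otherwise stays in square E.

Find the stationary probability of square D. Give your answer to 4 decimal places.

Let the stationary distribution be π with π = πP and π_1 + π_2 = 1.
π_1 = 0.5·π_1 + 0.35·π_2
Solving with the normalization constraint gives π = (0.4118, 0.5882).
So the stationary probability of square D is 0.4118.

0.4118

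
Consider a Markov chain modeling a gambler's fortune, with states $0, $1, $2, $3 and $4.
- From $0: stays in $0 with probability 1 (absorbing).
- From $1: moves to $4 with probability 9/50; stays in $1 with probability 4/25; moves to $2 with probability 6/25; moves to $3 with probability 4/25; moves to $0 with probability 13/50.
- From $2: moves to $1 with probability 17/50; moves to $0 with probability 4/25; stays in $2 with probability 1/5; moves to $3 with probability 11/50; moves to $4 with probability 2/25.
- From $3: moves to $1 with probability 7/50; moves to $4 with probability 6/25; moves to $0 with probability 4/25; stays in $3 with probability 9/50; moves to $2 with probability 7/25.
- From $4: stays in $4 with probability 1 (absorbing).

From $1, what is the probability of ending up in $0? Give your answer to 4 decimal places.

0.5669

Let h(s) be the probability of absorption at $0 starting from transient state s. Then h($0) = 1 and h($4) = 0. By first-step analysis:
h($1) = 0.26·1 + 0.16·h($1) + 0.24·h($2) + 0.16·h($3) + 0.18·0
h($2) = 0.16·1 + 0.34·h($1) + 0.2·h($2) + 0.22·h($3) + 0.08·0
h($3) = 0.16·1 + 0.14·h($1) + 0.28·h($2) + 0.18·h($3) + 0.24·0
Solving: h($1) = 0.5669, h($2) = 0.5752, h($3) = 0.4883.
Starting from $1, the probability is 0.5669.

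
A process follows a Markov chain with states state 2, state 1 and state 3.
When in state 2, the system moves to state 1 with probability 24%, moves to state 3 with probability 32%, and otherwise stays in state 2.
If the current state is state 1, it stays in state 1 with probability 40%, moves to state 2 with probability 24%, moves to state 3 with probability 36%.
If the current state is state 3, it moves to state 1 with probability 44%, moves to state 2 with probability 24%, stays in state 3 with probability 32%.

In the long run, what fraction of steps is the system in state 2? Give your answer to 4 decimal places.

0.3000

Let the stationary distribution be π with π = πP and π_1 + π_2 + π_3 = 1.
π_1 = 0.44·π_1 + 0.24·π_2 + 0.24·π_3
π_2 = 0.24·π_1 + 0.4·π_2 + 0.44·π_3
Solving with the normalization constraint gives π = (0.3000, 0.3654, 0.3346).
So the stationary probability of state 2 is 0.3000.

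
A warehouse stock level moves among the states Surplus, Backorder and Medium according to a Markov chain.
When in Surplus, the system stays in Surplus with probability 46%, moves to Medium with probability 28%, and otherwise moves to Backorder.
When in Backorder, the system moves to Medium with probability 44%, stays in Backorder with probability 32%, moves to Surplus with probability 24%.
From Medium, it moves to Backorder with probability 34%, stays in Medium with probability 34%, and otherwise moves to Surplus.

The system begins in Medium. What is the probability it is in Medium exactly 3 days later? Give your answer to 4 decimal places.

0.3505

Propagate the distribution vector 3 days from Medium.
After 0 days: (0.0000, 0.0000, 1.0000)
After 1 day: (0.3200, 0.3400, 0.3400)
After 2 days: (0.3376, 0.3076, 0.3548)
After 3 days: (0.3427, 0.3068, 0.3505)
P(in Medium after 3 days) = 0.3505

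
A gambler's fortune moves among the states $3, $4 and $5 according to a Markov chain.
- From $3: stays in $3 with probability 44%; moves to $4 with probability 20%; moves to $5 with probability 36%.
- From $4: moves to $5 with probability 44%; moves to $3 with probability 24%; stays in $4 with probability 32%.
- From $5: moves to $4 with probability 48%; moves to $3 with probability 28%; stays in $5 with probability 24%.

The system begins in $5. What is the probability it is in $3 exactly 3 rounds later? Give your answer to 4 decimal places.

0.3159

Propagate the distribution vector 3 rounds from $5.
After 0 rounds: (0.0000, 0.0000, 1.0000)
After 1 round: (0.2800, 0.4800, 0.2400)
After 2 rounds: (0.3056, 0.3248, 0.3696)
After 3 rounds: (0.3159, 0.3425, 0.3416)
P(in $3 after 3 rounds) = 0.3159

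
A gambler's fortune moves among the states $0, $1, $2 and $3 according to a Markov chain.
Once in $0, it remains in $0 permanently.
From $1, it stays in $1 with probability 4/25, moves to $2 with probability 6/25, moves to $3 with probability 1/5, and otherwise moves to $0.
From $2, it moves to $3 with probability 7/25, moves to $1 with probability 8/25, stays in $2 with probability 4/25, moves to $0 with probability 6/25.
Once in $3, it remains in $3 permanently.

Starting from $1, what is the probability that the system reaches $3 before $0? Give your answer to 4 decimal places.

0.3740

Let h(s) be the probability of absorption at $3 starting from transient state s. Then h($3) = 1 and h($0) = 0. By first-step analysis:
h($1) = 0.4·0 + 0.16·h($1) + 0.24·h($2) + 0.2·1
h($2) = 0.24·0 + 0.32·h($1) + 0.16·h($2) + 0.28·1
Solving: h($1) = 0.3740, h($2) = 0.4758.
Starting from $1, the probability is 0.3740.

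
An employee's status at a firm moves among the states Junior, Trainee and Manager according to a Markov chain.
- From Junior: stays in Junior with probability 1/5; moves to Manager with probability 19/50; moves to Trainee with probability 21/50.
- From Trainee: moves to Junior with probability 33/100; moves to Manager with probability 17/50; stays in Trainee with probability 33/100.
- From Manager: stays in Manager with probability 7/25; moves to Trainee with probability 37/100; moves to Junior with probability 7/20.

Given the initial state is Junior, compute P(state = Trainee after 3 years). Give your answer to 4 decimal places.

Propagate the distribution vector 3 years from Junior.
After 0 years: (1.0000, 0.0000, 0.0000)
After 1 year: (0.2000, 0.4200, 0.3800)
After 2 years: (0.3116, 0.3632, 0.3252)
After 3 years: (0.2960, 0.3711, 0.3330)
P(in Trainee after 3 years) = 0.3711

0.3711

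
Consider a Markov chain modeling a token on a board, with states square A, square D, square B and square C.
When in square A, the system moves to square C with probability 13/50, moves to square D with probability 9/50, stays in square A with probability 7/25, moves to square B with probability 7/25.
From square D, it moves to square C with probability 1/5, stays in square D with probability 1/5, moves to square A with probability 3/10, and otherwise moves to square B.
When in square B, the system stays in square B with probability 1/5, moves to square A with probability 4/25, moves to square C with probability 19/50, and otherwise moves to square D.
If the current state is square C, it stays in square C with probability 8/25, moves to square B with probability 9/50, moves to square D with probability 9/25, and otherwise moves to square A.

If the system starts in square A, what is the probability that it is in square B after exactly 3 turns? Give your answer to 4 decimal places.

Propagate the distribution vector 3 turns from square A.
After 0 turns: (1.0000, 0.0000, 0.0000, 0.0000)
After 1 turn: (0.2800, 0.1800, 0.2800, 0.2600)
After 2 turns: (0.2136, 0.2528, 0.2352, 0.2984)
After 3 turns: (0.2151, 0.2576, 0.2364, 0.2910)
P(in square B after 3 turns) = 0.2364

0.2364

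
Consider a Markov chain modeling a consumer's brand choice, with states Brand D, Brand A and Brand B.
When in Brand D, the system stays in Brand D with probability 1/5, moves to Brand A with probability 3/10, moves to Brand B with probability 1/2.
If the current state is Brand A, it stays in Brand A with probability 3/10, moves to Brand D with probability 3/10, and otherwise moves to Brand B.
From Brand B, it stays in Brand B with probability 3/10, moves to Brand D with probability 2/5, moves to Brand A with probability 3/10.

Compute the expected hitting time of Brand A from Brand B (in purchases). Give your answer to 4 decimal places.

3.3333

Let t(s) be the expected number of purchases to first reach Brand A from state s, with t(Brand A) = 0. Conditioning on the first purchase:
t(Brand D) = 1 + 0.2·t(Brand D) + 0.5·t(Brand B)
t(Brand B) = 1 + 0.4·t(Brand D) + 0.3·t(Brand B)
Solving: t(Brand D) = 3.3333, t(Brand B) = 3.3333.
Expected purchases from Brand B to Brand A: 3.3333.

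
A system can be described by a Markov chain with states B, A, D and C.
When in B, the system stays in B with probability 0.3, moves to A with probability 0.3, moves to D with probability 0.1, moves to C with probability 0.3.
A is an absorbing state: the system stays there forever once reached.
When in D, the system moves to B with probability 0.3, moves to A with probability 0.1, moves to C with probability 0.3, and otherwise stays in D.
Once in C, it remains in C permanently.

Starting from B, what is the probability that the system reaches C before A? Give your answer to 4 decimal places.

Let h(s) be the probability of absorption at C starting from transient state s. Then h(C) = 1 and h(A) = 0. By first-step analysis:
h(B) = 0.3·h(B) + 0.3·0 + 0.1·h(D) + 0.3·1
h(D) = 0.3·h(B) + 0.1·0 + 0.3·h(D) + 0.3·1
Solving: h(B) = 0.5217, h(D) = 0.6522.
Starting from B, the probability is 0.5217.

0.5217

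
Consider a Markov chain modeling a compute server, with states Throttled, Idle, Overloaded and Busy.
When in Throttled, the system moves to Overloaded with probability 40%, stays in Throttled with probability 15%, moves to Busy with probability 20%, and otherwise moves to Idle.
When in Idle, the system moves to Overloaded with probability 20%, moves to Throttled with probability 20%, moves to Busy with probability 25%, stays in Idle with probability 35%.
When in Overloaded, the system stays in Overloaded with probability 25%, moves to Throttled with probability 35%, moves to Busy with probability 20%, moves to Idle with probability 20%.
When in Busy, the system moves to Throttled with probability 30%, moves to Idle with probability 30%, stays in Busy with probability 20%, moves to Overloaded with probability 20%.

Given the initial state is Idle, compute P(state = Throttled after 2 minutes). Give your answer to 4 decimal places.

Propagate the distribution vector 2 minutes from Idle.
After 0 minutes: (0.0000, 1.0000, 0.0000, 0.0000)
After 1 minute: (0.2000, 0.3500, 0.2000, 0.2500)
After 2 minutes: (0.2450, 0.2875, 0.2500, 0.2175)
P(in Throttled after 2 minutes) = 0.2450

0.2450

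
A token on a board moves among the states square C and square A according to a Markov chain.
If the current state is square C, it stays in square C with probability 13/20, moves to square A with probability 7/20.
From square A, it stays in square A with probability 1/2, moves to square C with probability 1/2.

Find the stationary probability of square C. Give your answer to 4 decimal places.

Let the stationary distribution be π with π = πP and π_1 + π_2 = 1.
π_1 = 0.65·π_1 + 0.5·π_2
Solving with the normalization constraint gives π = (0.5882, 0.4118).
So the stationary probability of square C is 0.5882.

0.5882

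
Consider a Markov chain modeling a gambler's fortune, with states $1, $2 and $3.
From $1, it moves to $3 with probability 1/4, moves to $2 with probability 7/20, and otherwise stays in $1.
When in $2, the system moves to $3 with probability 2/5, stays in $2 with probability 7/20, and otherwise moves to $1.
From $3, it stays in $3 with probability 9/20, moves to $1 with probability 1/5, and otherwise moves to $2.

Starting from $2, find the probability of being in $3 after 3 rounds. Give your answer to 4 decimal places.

0.3790

Propagate the distribution vector 3 rounds from $2.
After 0 rounds: (0.0000, 1.0000, 0.0000)
After 1 round: (0.2500, 0.3500, 0.4000)
After 2 rounds: (0.2675, 0.3500, 0.3825)
After 3 rounds: (0.2710, 0.3500, 0.3790)
P(in $3 after 3 rounds) = 0.3790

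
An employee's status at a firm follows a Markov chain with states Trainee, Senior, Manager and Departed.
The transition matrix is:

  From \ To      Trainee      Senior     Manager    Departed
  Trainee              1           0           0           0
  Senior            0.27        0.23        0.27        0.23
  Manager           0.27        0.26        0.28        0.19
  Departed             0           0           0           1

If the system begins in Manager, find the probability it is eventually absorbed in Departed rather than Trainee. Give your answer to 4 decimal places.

0.4257

Let h(s) be the probability of absorption at Departed starting from transient state s. Then h(Departed) = 1 and h(Trainee) = 0. By first-step analysis:
h(Senior) = 0.27·0 + 0.23·h(Senior) + 0.27·h(Manager) + 0.23·1
h(Manager) = 0.27·0 + 0.26·h(Senior) + 0.28·h(Manager) + 0.19·1
Solving: h(Senior) = 0.4480, h(Manager) = 0.4257.
Starting from Manager, the probability is 0.4257.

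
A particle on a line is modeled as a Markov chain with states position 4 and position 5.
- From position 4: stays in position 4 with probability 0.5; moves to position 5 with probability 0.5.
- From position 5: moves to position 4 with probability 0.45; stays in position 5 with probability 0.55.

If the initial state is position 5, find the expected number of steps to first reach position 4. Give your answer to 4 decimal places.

Let t(s) be the expected number of steps to first reach position 4 from state s, with t(position 4) = 0. Conditioning on the first step:
t(position 5) = 1 + 0.55·t(position 5)
Solving: t(position 5) = 2.2222.
Expected steps from position 5 to position 4: 2.2222.

2.2222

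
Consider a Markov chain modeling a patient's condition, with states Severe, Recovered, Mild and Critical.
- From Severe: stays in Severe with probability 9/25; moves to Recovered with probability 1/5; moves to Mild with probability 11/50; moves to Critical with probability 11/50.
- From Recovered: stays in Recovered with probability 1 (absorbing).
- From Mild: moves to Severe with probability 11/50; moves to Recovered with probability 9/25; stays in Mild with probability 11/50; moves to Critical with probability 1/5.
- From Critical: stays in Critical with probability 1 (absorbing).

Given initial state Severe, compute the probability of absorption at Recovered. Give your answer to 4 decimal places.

Let h(s) be the probability of absorption at Recovered starting from transient state s. Then h(Recovered) = 1 and h(Critical) = 0. By first-step analysis:
h(Severe) = 0.36·h(Severe) + 0.2·1 + 0.22·h(Mild) + 0.22·0
h(Mild) = 0.22·h(Severe) + 0.36·1 + 0.22·h(Mild) + 0.2·0
Solving: h(Severe) = 0.5217, h(Mild) = 0.6087.
Starting from Severe, the probability is 0.5217.

0.5217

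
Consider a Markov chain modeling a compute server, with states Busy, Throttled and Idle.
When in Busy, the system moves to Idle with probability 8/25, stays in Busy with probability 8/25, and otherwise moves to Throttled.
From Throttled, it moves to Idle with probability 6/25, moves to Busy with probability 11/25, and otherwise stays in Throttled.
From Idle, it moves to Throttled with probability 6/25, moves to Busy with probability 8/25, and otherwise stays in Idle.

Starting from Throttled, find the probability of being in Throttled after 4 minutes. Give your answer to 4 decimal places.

0.3077

Propagate the distribution vector 4 minutes from Throttled.
After 0 minutes: (0.0000, 1.0000, 0.0000)
After 1 minute: (0.4400, 0.3200, 0.2400)
After 2 minutes: (0.3584, 0.3184, 0.3232)
After 3 minutes: (0.3582, 0.3085, 0.3333)
After 4 minutes: (0.3570, 0.3077, 0.3353)
P(in Throttled after 4 minutes) = 0.3077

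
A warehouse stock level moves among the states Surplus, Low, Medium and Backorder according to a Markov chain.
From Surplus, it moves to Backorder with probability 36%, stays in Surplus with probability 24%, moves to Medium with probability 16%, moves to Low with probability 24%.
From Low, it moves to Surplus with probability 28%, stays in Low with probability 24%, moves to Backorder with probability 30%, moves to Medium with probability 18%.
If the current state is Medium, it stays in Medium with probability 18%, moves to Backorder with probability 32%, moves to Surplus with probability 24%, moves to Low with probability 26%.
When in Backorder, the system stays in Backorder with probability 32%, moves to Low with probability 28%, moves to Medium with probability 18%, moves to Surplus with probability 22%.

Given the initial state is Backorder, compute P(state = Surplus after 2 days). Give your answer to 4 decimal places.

Propagate the distribution vector 2 days from Backorder.
After 0 days: (0.0000, 0.0000, 0.0000, 1.0000)
After 1 day: (0.2200, 0.2800, 0.1800, 0.3200)
After 2 days: (0.2448, 0.2564, 0.1756, 0.3232)
P(in Surplus after 2 days) = 0.2448

0.2448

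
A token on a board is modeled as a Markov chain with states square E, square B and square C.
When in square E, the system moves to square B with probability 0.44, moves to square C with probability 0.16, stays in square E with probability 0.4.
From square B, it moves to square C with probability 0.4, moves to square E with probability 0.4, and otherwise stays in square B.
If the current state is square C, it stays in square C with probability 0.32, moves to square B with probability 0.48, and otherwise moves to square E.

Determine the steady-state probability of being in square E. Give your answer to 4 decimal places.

0.3411

Let the stationary distribution be π with π = πP and π_1 + π_2 + π_3 = 1.
π_1 = 0.4·π_1 + 0.4·π_2 + 0.2·π_3
π_2 = 0.44·π_1 + 0.2·π_2 + 0.48·π_3
Solving with the normalization constraint gives π = (0.3411, 0.3643, 0.2946).
So the stationary probability of square E is 0.3411.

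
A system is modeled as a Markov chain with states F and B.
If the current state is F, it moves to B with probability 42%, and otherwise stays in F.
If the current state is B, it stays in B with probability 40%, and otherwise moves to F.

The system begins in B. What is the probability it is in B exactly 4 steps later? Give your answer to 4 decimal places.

0.4118

Propagate the distribution vector 4 steps from B.
After 0 steps: (0.0000, 1.0000)
After 1 step: (0.6000, 0.4000)
After 2 steps: (0.5880, 0.4120)
After 3 steps: (0.5882, 0.4118)
After 4 steps: (0.5882, 0.4118)
P(in B after 4 steps) = 0.4118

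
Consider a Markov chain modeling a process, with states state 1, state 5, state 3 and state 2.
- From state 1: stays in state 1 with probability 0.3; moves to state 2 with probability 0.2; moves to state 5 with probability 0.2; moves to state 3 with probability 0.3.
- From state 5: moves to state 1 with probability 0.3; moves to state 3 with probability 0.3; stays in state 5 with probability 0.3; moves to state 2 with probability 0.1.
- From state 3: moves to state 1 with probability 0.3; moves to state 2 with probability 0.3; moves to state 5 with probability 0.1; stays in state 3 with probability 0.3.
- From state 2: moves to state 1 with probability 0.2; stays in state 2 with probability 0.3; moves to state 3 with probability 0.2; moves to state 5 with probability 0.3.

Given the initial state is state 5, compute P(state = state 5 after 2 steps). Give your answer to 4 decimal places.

0.2100

Propagate the distribution vector 2 steps from state 5.
After 0 steps: (0.0000, 1.0000, 0.0000, 0.0000)
After 1 step: (0.3000, 0.3000, 0.3000, 0.1000)
After 2 steps: (0.2900, 0.2100, 0.2900, 0.2100)
P(in state 5 after 2 steps) = 0.2100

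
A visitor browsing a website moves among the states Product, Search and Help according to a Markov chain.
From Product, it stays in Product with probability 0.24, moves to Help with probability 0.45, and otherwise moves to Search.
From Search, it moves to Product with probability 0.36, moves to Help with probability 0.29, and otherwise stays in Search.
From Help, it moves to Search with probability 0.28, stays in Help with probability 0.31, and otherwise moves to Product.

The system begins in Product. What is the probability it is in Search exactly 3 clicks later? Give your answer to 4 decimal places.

0.3122

Propagate the distribution vector 3 clicks from Product.
After 0 clicks: (1.0000, 0.0000, 0.0000)
After 1 click: (0.2400, 0.3100, 0.4500)
After 2 clicks: (0.3537, 0.3089, 0.3374)
After 3 clicks: (0.3344, 0.3122, 0.3533)
P(in Search after 3 clicks) = 0.3122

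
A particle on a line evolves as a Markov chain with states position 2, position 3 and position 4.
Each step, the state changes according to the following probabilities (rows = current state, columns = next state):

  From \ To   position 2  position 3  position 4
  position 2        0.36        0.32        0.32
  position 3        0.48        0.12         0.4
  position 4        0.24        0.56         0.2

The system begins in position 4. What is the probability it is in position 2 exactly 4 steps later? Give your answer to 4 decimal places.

Propagate the distribution vector 4 steps from position 4.
After 0 steps: (0.0000, 0.0000, 1.0000)
After 1 step: (0.2400, 0.5600, 0.2000)
After 2 steps: (0.4032, 0.2560, 0.3408)
After 3 steps: (0.3498, 0.3506, 0.2996)
After 4 steps: (0.3661, 0.3218, 0.3121)
P(in position 2 after 4 steps) = 0.3661

0.3661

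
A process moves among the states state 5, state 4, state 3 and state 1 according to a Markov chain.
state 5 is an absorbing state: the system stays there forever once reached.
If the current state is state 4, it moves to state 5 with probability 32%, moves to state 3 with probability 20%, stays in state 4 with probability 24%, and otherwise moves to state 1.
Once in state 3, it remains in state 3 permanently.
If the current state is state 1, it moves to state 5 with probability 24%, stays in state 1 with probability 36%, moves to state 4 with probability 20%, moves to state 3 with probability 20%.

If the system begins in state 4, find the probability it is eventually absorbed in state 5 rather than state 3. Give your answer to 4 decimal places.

0.5985

Let h(s) be the probability of absorption at state 5 starting from transient state s. Then h(state 5) = 1 and h(state 3) = 0. By first-step analysis:
h(state 4) = 0.32·1 + 0.24·h(state 4) + 0.2·0 + 0.24·h(state 1)
h(state 1) = 0.24·1 + 0.2·h(state 4) + 0.2·0 + 0.36·h(state 1)
Solving: h(state 4) = 0.5985, h(state 1) = 0.5620.
Starting from state 4, the probability is 0.5985.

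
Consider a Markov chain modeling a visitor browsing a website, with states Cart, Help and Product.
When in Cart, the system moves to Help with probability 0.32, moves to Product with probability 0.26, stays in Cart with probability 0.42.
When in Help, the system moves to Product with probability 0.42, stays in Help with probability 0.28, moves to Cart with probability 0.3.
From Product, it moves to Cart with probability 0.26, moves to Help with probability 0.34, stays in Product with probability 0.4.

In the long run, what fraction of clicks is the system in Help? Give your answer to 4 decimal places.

Let the stationary distribution be π with π = πP and π_1 + π_2 + π_3 = 1.
π_1 = 0.42·π_1 + 0.3·π_2 + 0.26·π_3
π_2 = 0.32·π_1 + 0.28·π_2 + 0.34·π_3
Solving with the normalization constraint gives π = (0.3245, 0.3146, 0.3609).
So the stationary probability of Help is 0.3146.

0.3146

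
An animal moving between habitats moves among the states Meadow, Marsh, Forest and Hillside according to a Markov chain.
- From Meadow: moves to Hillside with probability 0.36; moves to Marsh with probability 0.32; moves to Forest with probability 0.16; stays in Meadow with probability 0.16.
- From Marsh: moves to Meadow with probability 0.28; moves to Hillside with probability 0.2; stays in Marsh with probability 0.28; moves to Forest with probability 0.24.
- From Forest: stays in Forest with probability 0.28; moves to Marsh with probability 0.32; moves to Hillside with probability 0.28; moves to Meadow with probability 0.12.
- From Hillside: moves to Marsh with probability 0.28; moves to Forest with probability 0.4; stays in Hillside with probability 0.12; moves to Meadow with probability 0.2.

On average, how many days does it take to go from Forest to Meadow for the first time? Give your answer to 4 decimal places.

Let t(s) be the expected number of days to first reach Meadow from state s, with t(Meadow) = 0. Conditioning on the first day:
t(Marsh) = 1 + 0.28·t(Marsh) + 0.24·t(Forest) + 0.2·t(Hillside)
t(Forest) = 1 + 0.32·t(Marsh) + 0.28·t(Forest) + 0.28·t(Hillside)
t(Hillside) = 1 + 0.28·t(Marsh) + 0.4·t(Forest) + 0.12·t(Hillside)
Solving: t(Marsh) = 4.5872, t(Forest) = 5.3899, t(Hillside) = 5.0459.
Expected days from Forest to Meadow: 5.3899.

5.3899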